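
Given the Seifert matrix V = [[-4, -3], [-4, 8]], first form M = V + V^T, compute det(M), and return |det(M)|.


Step 1: Form V + V^T where V = [[-4, -3], [-4, 8]]
  V^T = [[-4, -4], [-3, 8]]
  V + V^T = [[-8, -7], [-7, 16]]
Step 2: det(V + V^T) = (-8)*16 - (-7)*(-7)
  = -128 - 49 = -177
Step 3: Knot determinant = |det(V + V^T)| = |-177| = 177

177


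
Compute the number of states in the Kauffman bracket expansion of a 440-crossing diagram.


Each crossing contributes 2 choices (A-smoothing or B-smoothing).
Total states = 2^440 = 2839213766779714416208296124562517712318911565184836172974571090549372219192960637992933791850638927971728600024477257552869537611776

2839213766779714416208296124562517712318911565184836172974571090549372219192960637992933791850638927971728600024477257552869537611776


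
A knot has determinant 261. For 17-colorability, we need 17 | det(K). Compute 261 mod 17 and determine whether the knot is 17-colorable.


Step 1: A knot is p-colorable if and only if p divides its determinant.
Step 2: Compute 261 mod 17.
261 = 15 * 17 + 6
Step 3: 261 mod 17 = 6
Step 4: The knot is 17-colorable: no

6


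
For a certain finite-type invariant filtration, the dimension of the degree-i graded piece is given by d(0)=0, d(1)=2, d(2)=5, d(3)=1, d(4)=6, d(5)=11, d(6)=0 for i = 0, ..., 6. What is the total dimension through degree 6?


Total dimension = d(0) + d(1) + ... + d(6)
= 0 + 2 + 5 + 1 + 6 + 11 + 0
= 25

25


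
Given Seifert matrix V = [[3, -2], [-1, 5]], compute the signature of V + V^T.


Step 1: V + V^T = [[6, -3], [-3, 10]]
Step 2: trace = 16, det = 51
Step 3: Discriminant = 16^2 - 4*51 = 52
Step 4: Eigenvalues: 11.6056, 4.39445
Step 5: Signature = (# positive eigenvalues) - (# negative eigenvalues) = 2

2


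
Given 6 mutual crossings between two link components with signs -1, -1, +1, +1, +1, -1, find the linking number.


Step 1: Count positive crossings: 3
Step 2: Count negative crossings: 3
Step 3: Sum of signs = 3 - 3 = 0
Step 4: Linking number = sum/2 = 0/2 = 0

0


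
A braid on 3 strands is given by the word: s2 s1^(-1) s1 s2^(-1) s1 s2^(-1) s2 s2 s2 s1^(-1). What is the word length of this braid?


The word length counts the number of generators (including inverses).
Listing each generator: s2, s1^(-1), s1, s2^(-1), s1, s2^(-1), s2, s2, s2, s1^(-1)
There are 10 generators in this braid word.

10


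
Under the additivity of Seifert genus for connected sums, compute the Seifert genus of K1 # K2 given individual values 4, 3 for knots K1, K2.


The Seifert genus is additive under connected sum.
Seifert genus(K1 # K2) = (4) + (3)
= 7

7


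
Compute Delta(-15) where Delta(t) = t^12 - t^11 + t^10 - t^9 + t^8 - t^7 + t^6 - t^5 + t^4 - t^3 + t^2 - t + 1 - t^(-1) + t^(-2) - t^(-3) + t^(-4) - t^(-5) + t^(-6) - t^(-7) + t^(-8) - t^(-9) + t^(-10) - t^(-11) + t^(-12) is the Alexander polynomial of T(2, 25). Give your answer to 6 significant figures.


Substituting t = -15 into Delta(t) = t^12 - t^11 + t^10 - t^9 + t^8 - t^7 + t^6 - t^5 + t^4 - t^3 + t^2 - t + 1 - t^(-1) + t^(-2) - t^(-3) + t^(-4) - t^(-5) + t^(-6) - t^(-7) + t^(-8) - t^(-9) + t^(-10) - t^(-11) + t^(-12):
Term values: (129746337890625) + (8649755859375) + (576650390625) + (38443359375) + (2562890625) + (170859375) + (11390625) + (759375) + (50625) + (3375) + (225) + (15) + (1) + (0.0666667) + (0.00444444) + (0.000296296) + (1.97531e-05) + (1.31687e-06) + (8.77915e-08) + (5.85277e-09) + (3.90184e-10) + (2.60123e-11) + (1.73415e-12) + (1.1561e-13) + (7.70735e-15)
Sum = 1.390139335e+14
Rounded to 6 significant figures: 1.39014e+14

1.39014e+14


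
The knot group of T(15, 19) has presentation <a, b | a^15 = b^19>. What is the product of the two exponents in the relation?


The relation is a^15 = b^19.
Product of exponents = 15 * 19
= 285

285


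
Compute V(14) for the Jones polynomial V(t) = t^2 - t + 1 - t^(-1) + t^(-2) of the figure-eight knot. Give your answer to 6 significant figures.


Substituting t = 14 into V(t) = t^2 - t + 1 - t^(-1) + t^(-2):
  (+)t^(2) = 196
  (-)t^(1) = -14
  (+)t^(0) = 1
  (-)t^(-1) = -0.0714286
  (+)t^(-2) = 0.00510204
Sum = (196) + (-14) + (1) + (-0.0714286) + (0.00510204)
= 182.9336735
Rounded to 6 significant figures: 182.934

182.934


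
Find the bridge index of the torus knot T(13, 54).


The bridge number of T(p,q) is min(p,q).
min(13, 54) = 13

13


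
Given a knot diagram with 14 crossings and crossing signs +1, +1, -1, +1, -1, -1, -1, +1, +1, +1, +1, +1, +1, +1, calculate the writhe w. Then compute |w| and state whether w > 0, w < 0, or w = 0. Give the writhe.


Step 1: Count positive crossings (+1).
Positive crossings: 10
Step 2: Count negative crossings (-1).
Negative crossings: 4
Step 3: Writhe = (positive) - (negative)
w = 10 - 4 = 6
Step 4: |w| = 6, and w is positive

6


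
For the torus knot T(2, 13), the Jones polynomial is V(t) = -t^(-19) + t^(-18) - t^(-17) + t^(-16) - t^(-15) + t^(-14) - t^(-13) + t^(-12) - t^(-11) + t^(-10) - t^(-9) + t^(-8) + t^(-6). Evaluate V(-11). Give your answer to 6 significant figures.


Substituting t = -11 into V(t) = -t^(-19) + t^(-18) - t^(-17) + t^(-16) - t^(-15) + t^(-14) - t^(-13) + t^(-12) - t^(-11) + t^(-10) - t^(-9) + t^(-8) + t^(-6):
  (-)t^(-19) = 1.63508e-20
  (+)t^(-18) = 1.79859e-19
  (-)t^(-17) = 1.97845e-18
  (+)t^(-16) = 2.17629e-17
  (-)t^(-15) = 2.39392e-16
  (+)t^(-14) = 2.63331e-15
  (-)t^(-13) = 2.89664e-14
  (+)t^(-12) = 3.18631e-13
  (-)t^(-11) = 3.50494e-12
  (+)t^(-10) = 3.85543e-11
  (-)t^(-9) = 4.24098e-10
  (+)t^(-8) = 4.66507e-09
  (+)t^(-6) = 5.64474e-07
Sum = (1.63508e-20) + (1.79859e-19) + (1.97845e-18) + (2.17629e-17) + (2.39392e-16) + (2.63331e-15) + (2.89664e-14) + (3.18631e-13) + (3.50494e-12) + (3.85543e-11) + (4.24098e-10) + (4.66507e-09) + (5.64474e-07)
= 5.696055112e-07
Rounded to 6 significant figures: 5.69606e-07

5.69606e-07


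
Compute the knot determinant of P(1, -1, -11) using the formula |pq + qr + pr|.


Step 1: Compute pq + qr + pr.
pq = 1*(-1) = -1
qr = (-1)*(-11) = 11
pr = 1*(-11) = -11
pq + qr + pr = -1 + 11 + (-11) = -1
Step 2: Take absolute value.
det(P(1,-1,-11)) = |-1| = 1

1


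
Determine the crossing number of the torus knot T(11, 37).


For a torus knot T(p, q) with gcd(p,q)=1,
the crossing number is min(p*(q-1), q*(p-1)).
p*(q-1) = 11*36 = 396
q*(p-1) = 37*10 = 370
min(396, 370) = 370

370


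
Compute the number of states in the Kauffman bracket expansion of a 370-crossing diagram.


Each crossing contributes 2 choices (A-smoothing or B-smoothing).
Total states = 2^370 = 2404907604760405225358828131112281116032698930082119547604265954848982041717359046106827774346003151904701415424

2404907604760405225358828131112281116032698930082119547604265954848982041717359046106827774346003151904701415424


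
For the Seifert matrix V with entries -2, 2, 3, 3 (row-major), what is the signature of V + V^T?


Step 1: V + V^T = [[-4, 5], [5, 6]]
Step 2: trace = 2, det = -49
Step 3: Discriminant = 2^2 - 4*(-49) = 200
Step 4: Eigenvalues: 8.07107, -6.07107
Step 5: Signature = (# positive eigenvalues) - (# negative eigenvalues) = 0

0


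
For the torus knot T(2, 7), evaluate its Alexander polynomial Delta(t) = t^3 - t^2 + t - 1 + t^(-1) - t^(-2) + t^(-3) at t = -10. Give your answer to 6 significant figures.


Substituting t = -10 into Delta(t) = t^3 - t^2 + t - 1 + t^(-1) - t^(-2) + t^(-3):
Term values: (-1000) + (-100) + (-10) + (-1) + (-0.1) + (-0.01) + (-0.001)
Sum = -1111.111
Rounded to 6 significant figures: -1111.11

-1111.11


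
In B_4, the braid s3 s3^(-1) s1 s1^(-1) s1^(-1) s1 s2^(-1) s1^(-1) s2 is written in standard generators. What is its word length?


The word length counts the number of generators (including inverses).
Listing each generator: s3, s3^(-1), s1, s1^(-1), s1^(-1), s1, s2^(-1), s1^(-1), s2
There are 9 generators in this braid word.

9


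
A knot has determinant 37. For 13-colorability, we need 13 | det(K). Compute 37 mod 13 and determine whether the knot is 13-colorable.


Step 1: A knot is p-colorable if and only if p divides its determinant.
Step 2: Compute 37 mod 13.
37 = 2 * 13 + 11
Step 3: 37 mod 13 = 11
Step 4: The knot is 13-colorable: no

11


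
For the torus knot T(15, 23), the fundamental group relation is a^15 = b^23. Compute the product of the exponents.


The relation is a^15 = b^23.
Product of exponents = 15 * 23
= 345

345


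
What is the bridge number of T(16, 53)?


The bridge number of T(p,q) is min(p,q).
min(16, 53) = 16

16


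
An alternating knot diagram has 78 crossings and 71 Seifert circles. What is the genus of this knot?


For alternating knots, g = (c - s + 1)/2.
= (78 - 71 + 1)/2
= 8/2 = 4

4


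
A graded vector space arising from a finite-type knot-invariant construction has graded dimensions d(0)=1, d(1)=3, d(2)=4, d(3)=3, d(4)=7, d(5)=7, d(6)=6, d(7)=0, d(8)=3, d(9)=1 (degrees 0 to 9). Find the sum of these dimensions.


Total dimension = d(0) + d(1) + ... + d(9)
= 1 + 3 + 4 + 3 + 7 + 7 + 6 + 0 + 3 + 1
= 35

35


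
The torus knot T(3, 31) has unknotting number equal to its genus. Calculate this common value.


For a torus knot T(p,q), both the unknotting number and genus equal (p-1)(q-1)/2.
= (3-1)(31-1)/2
= 2*30/2
= 60/2 = 30

30


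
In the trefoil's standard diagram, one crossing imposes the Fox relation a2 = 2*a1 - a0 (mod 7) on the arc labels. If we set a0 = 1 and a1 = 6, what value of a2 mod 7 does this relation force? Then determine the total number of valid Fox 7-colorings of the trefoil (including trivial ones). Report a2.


Step 1: Apply the given crossing relation 2*a1 - a0 - a2 = 0 (mod 7).
  a2 = 2*a1 - a0 mod 7
  a2 = 2*6 - 1 mod 7
  a2 = 12 - 1 mod 7
  a2 = 11 mod 7 = 4
Step 2: The trefoil has determinant 3.
  Number of Fox p-colorings (p prime) is p^2 if p = 3, else p.
  Since 7 does not divide 3, only trivial (constant) colorings exist.
  (So the trial a0 = 1, a1 = 6 with a0 != a1 does NOT extend to a valid coloring of the whole trefoil: the other two crossing relations require 3*(a1 - a0) = 0 (mod 7), which fails.)
  Total colorings = 7
Step 3: a2 = 4, total Fox 7-colorings = 7

4


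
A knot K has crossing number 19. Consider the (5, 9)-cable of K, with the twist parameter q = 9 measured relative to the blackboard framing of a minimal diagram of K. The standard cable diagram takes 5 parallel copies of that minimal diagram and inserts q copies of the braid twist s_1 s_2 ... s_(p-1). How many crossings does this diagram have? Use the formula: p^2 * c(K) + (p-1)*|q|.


Step 1: Each of the c(K) crossings of the companion diagram becomes p*p = p^2 crossings among the p parallel strands, and each of the |q| twists s_1 s_2 ... s_(p-1) adds (p-1) crossings.
  Crossings = p^2 * c(K) + (p-1)*|q|
Step 2: = 5^2 * 19 + (5-1)*9
Step 3: = 25*19 + 4*9
Step 4: = 475 + 36 = 511

511


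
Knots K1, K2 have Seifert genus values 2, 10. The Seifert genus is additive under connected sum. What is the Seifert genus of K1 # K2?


The Seifert genus is additive under connected sum.
Seifert genus(K1 # K2) = (2) + (10)
= 12

12


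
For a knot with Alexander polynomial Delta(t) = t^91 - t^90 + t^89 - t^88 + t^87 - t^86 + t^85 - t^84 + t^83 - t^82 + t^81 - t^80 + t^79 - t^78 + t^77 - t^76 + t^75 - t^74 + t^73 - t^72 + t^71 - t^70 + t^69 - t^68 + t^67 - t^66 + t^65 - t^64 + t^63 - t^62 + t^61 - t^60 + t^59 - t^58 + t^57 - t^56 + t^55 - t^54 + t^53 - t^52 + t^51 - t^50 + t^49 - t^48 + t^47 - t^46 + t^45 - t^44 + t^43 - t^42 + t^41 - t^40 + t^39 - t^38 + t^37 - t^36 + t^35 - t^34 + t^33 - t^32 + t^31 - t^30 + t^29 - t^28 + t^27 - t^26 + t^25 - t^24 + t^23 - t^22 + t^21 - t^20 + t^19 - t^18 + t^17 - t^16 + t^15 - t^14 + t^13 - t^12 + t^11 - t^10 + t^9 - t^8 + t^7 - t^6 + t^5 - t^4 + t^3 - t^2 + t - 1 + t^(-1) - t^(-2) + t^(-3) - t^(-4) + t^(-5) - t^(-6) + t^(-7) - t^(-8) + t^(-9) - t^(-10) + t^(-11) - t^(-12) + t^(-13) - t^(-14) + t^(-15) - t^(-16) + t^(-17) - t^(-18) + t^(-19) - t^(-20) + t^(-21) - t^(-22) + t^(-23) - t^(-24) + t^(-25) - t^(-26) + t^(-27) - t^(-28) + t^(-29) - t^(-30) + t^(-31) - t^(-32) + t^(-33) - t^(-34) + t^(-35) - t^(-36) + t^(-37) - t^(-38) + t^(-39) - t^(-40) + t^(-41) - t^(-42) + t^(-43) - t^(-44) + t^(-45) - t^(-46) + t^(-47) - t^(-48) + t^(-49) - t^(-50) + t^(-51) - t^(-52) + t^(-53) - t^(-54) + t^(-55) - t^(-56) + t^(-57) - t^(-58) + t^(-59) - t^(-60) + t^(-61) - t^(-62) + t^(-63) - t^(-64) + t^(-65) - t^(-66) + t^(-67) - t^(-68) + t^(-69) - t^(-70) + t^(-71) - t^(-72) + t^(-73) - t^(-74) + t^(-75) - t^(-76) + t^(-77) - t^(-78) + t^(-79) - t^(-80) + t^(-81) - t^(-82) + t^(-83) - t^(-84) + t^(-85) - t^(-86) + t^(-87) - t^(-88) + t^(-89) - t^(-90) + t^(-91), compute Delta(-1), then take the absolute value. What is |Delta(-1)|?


Step 1: The polynomial has 183 terms with alternating signs, exponents from 91 down to -91.
Step 2: Substitute t = -1. The i-th term has coefficient (-1)^i and exponent (m-i),
  so its value is (-1)^i * (-1)^(m-i) = (-1)^m = -1 for every i.
Step 3: All 183 terms equal -1, so Delta(-1) = 183 * (-1) = -183
Step 4: |Delta(-1)| = 183

183


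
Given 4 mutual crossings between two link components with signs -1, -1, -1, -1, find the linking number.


Step 1: Count positive crossings: 0
Step 2: Count negative crossings: 4
Step 3: Sum of signs = 0 - 4 = -4
Step 4: Linking number = sum/2 = -4/2 = -2

-2


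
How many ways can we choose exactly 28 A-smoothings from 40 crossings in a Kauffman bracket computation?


We choose which 28 of 40 crossings get A-smoothings.
C(40, 28) = 40! / (28! * 12!)
= 5586853480

5586853480


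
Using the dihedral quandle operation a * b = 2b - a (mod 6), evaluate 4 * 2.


4 * 2 = 2*2 - 4 mod 6
= 4 - 4 mod 6
= 0 mod 6 = 0

0


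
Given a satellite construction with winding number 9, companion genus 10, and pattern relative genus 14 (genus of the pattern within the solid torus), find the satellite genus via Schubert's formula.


Schubert: g(satellite) = g_rel(pattern) + |winding| * g(companion),
where g_rel(pattern) is the genus of the pattern relative to the solid torus.
= 14 + 9 * 10
= 14 + 90 = 104

104


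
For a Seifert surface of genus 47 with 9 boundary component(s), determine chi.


chi = 2 - 2g - b
= 2 - 2*47 - 9
= 2 - 94 - 9 = -101

-101


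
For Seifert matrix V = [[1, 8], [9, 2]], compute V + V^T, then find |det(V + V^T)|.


Step 1: Form V + V^T where V = [[1, 8], [9, 2]]
  V^T = [[1, 9], [8, 2]]
  V + V^T = [[2, 17], [17, 4]]
Step 2: det(V + V^T) = 2*4 - 17*17
  = 8 - 289 = -281
Step 3: Knot determinant = |det(V + V^T)| = |-281| = 281

281


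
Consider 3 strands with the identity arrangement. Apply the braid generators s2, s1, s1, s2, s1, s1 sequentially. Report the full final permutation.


Starting with identity [1, 2, 3].
Apply generators in sequence:
  After s2: [1, 3, 2]
  After s1: [3, 1, 2]
  After s1: [1, 3, 2]
  After s2: [1, 2, 3]
  After s1: [2, 1, 3]
  After s1: [1, 2, 3]
Final permutation: [1, 2, 3]

[1, 2, 3]


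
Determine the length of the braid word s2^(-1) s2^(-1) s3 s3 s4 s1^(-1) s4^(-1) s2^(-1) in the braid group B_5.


The word length counts the number of generators (including inverses).
Listing each generator: s2^(-1), s2^(-1), s3, s3, s4, s1^(-1), s4^(-1), s2^(-1)
There are 8 generators in this braid word.

8


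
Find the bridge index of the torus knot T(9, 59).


The bridge number of T(p,q) is min(p,q).
min(9, 59) = 9

9


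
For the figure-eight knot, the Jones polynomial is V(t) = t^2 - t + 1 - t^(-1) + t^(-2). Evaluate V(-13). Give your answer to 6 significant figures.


Substituting t = -13 into V(t) = t^2 - t + 1 - t^(-1) + t^(-2):
  (+)t^(2) = 169
  (-)t^(1) = 13
  (+)t^(0) = 1
  (-)t^(-1) = 0.0769231
  (+)t^(-2) = 0.00591716
Sum = (169) + (13) + (1) + (0.0769231) + (0.00591716)
= 183.0828402
Rounded to 6 significant figures: 183.083

183.083


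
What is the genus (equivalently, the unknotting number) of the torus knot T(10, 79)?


For a torus knot T(p,q), both the unknotting number and genus equal (p-1)(q-1)/2.
= (10-1)(79-1)/2
= 9*78/2
= 702/2 = 351

351


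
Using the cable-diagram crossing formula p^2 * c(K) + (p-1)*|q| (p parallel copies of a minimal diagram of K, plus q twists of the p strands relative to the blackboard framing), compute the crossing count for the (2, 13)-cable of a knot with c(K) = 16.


Step 1: Each of the c(K) crossings of the companion diagram becomes p*p = p^2 crossings among the p parallel strands, and each of the |q| twists s_1 s_2 ... s_(p-1) adds (p-1) crossings.
  Crossings = p^2 * c(K) + (p-1)*|q|
Step 2: = 2^2 * 16 + (2-1)*13
Step 3: = 4*16 + 1*13
Step 4: = 64 + 13 = 77

77


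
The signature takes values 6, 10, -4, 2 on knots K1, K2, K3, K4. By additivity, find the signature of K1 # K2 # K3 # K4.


The signature is additive under connected sum.
signature(K1 # K2 # K3 # K4) = (6) + (10) + (-4) + (2)
= 14

14


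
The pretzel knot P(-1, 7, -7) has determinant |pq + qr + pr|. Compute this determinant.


Step 1: Compute pq + qr + pr.
pq = (-1)*7 = -7
qr = 7*(-7) = -49
pr = (-1)*(-7) = 7
pq + qr + pr = -7 + (-49) + 7 = -49
Step 2: Take absolute value.
det(P(-1,7,-7)) = |-49| = 49

49


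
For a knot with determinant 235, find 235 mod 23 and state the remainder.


Step 1: A knot is p-colorable if and only if p divides its determinant.
Step 2: Compute 235 mod 23.
235 = 10 * 23 + 5
Step 3: 235 mod 23 = 5
Step 4: The knot is 23-colorable: no

5


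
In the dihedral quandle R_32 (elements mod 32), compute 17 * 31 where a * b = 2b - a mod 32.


17 * 31 = 2*31 - 17 mod 32
= 62 - 17 mod 32
= 45 mod 32 = 13

13


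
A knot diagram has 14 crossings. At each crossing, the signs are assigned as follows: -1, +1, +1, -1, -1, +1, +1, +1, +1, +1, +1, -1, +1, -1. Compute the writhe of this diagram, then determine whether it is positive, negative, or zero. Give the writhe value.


Step 1: Count positive crossings (+1).
Positive crossings: 9
Step 2: Count negative crossings (-1).
Negative crossings: 5
Step 3: Writhe = (positive) - (negative)
w = 9 - 5 = 4
Step 4: |w| = 4, and w is positive

4


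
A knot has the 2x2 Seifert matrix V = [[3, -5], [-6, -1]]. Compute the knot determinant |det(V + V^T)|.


Step 1: Form V + V^T where V = [[3, -5], [-6, -1]]
  V^T = [[3, -6], [-5, -1]]
  V + V^T = [[6, -11], [-11, -2]]
Step 2: det(V + V^T) = 6*(-2) - (-11)*(-11)
  = -12 - 121 = -133
Step 3: Knot determinant = |det(V + V^T)| = |-133| = 133

133


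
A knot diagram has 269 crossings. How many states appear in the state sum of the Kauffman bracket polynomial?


Each crossing contributes 2 choices (A-smoothing or B-smoothing).
Total states = 2^269 = 948568795032094272909893509191171341133987714380927500611236528192824358010355712

948568795032094272909893509191171341133987714380927500611236528192824358010355712


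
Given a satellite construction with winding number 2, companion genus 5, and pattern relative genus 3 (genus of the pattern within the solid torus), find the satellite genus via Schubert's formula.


Schubert: g(satellite) = g_rel(pattern) + |winding| * g(companion),
where g_rel(pattern) is the genus of the pattern relative to the solid torus.
= 3 + 2 * 5
= 3 + 10 = 13

13


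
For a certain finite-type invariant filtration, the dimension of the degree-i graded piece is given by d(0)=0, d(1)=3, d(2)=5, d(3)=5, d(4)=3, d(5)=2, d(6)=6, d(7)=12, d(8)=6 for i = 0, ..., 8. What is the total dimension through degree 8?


Total dimension = d(0) + d(1) + ... + d(8)
= 0 + 3 + 5 + 5 + 3 + 2 + 6 + 12 + 6
= 42

42


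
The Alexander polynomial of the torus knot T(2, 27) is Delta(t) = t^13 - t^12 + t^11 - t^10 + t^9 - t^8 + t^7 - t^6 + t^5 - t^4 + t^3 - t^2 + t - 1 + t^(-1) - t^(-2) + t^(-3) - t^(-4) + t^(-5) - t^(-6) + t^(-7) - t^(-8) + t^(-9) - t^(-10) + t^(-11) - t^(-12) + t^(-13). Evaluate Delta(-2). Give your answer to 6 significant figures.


Substituting t = -2 into Delta(t) = t^13 - t^12 + t^11 - t^10 + t^9 - t^8 + t^7 - t^6 + t^5 - t^4 + t^3 - t^2 + t - 1 + t^(-1) - t^(-2) + t^(-3) - t^(-4) + t^(-5) - t^(-6) + t^(-7) - t^(-8) + t^(-9) - t^(-10) + t^(-11) - t^(-12) + t^(-13):
Term values: (-8192) + (-4096) + (-2048) + (-1024) + (-512) + (-256) + (-128) + (-64) + (-32) + (-16) + (-8) + (-4) + (-2) + (-1) + (-0.5) + (-0.25) + (-0.125) + (-0.0625) + (-0.03125) + (-0.015625) + (-0.0078125) + (-0.00390625) + (-0.00195312) + (-0.000976562) + (-0.000488281) + (-0.000244141) + (-0.00012207)
Sum = -16383.99988
Rounded to 6 significant figures: -16384

-16384


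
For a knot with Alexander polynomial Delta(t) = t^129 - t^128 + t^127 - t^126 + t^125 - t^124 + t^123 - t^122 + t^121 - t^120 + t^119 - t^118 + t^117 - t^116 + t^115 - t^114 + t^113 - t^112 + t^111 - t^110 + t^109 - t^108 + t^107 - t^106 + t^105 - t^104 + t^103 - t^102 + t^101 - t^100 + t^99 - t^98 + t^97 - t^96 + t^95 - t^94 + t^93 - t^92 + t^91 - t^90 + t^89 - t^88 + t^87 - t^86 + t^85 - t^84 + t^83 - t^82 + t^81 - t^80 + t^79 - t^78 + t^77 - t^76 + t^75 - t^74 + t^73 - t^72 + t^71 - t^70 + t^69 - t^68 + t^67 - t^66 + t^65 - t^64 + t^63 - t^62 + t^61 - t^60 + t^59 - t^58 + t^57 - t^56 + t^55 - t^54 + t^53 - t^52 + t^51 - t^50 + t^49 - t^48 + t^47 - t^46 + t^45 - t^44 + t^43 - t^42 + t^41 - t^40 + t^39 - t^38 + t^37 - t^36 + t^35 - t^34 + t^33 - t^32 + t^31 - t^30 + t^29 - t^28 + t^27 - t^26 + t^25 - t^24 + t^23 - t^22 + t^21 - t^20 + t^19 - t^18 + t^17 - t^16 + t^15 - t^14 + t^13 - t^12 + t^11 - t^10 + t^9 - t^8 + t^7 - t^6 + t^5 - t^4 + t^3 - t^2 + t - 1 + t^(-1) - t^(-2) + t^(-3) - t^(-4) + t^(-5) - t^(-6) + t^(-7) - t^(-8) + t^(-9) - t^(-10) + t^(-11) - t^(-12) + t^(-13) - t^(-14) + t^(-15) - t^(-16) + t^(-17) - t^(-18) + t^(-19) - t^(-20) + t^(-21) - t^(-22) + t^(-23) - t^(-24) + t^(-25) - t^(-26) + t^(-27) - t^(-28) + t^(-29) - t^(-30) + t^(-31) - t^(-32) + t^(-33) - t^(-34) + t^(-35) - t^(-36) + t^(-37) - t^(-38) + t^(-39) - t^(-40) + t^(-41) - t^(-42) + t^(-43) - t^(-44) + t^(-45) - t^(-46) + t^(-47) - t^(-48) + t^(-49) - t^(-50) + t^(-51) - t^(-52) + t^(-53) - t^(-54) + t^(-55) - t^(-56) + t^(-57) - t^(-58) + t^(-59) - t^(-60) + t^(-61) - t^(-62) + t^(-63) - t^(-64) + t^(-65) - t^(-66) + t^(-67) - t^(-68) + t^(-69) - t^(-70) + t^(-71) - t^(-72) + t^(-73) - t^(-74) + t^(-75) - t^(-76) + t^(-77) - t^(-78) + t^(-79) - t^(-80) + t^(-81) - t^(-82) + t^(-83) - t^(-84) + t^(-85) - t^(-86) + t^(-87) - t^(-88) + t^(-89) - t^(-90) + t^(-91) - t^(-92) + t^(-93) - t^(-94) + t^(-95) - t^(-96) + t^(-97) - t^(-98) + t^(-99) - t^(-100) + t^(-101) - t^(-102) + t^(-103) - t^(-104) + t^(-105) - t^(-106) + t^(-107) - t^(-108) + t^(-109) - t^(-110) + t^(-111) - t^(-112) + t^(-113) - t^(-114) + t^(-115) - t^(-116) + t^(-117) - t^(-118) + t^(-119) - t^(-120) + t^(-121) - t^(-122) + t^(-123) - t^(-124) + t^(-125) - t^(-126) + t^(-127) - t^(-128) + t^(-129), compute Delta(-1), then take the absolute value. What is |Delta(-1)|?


Step 1: The polynomial has 259 terms with alternating signs, exponents from 129 down to -129.
Step 2: Substitute t = -1. The i-th term has coefficient (-1)^i and exponent (m-i),
  so its value is (-1)^i * (-1)^(m-i) = (-1)^m = -1 for every i.
Step 3: All 259 terms equal -1, so Delta(-1) = 259 * (-1) = -259
Step 4: |Delta(-1)| = 259

259


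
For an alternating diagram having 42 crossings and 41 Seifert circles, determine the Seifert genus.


For alternating knots, g = (c - s + 1)/2.
= (42 - 41 + 1)/2
= 2/2 = 1

1


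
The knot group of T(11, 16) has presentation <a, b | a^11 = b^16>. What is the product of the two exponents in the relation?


The relation is a^11 = b^16.
Product of exponents = 11 * 16
= 176

176


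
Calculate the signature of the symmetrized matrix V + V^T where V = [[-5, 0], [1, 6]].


Step 1: V + V^T = [[-10, 1], [1, 12]]
Step 2: trace = 2, det = -121
Step 3: Discriminant = 2^2 - 4*(-121) = 488
Step 4: Eigenvalues: 12.0454, -10.0454
Step 5: Signature = (# positive eigenvalues) - (# negative eigenvalues) = 0

0


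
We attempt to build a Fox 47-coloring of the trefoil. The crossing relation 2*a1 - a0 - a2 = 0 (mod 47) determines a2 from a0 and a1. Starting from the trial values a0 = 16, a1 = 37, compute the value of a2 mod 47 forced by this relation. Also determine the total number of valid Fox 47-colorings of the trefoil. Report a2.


Step 1: Apply the given crossing relation 2*a1 - a0 - a2 = 0 (mod 47).
  a2 = 2*a1 - a0 mod 47
  a2 = 2*37 - 16 mod 47
  a2 = 74 - 16 mod 47
  a2 = 58 mod 47 = 11
Step 2: The trefoil has determinant 3.
  Number of Fox p-colorings (p prime) is p^2 if p = 3, else p.
  Since 47 does not divide 3, only trivial (constant) colorings exist.
  (So the trial a0 = 16, a1 = 37 with a0 != a1 does NOT extend to a valid coloring of the whole trefoil: the other two crossing relations require 3*(a1 - a0) = 0 (mod 47), which fails.)
  Total colorings = 47
Step 3: a2 = 11, total Fox 47-colorings = 47

11


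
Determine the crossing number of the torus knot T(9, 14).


For a torus knot T(p, q) with gcd(p,q)=1,
the crossing number is min(p*(q-1), q*(p-1)).
p*(q-1) = 9*13 = 117
q*(p-1) = 14*8 = 112
min(117, 112) = 112

112


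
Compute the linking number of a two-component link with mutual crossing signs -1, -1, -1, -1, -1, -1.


Step 1: Count positive crossings: 0
Step 2: Count negative crossings: 6
Step 3: Sum of signs = 0 - 6 = -6
Step 4: Linking number = sum/2 = -6/2 = -3

-3


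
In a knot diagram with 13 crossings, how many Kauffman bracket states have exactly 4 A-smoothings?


We choose which 4 of 13 crossings get A-smoothings.
C(13, 4) = 13! / (4! * 9!)
= 715

715


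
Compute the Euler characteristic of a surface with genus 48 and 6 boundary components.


chi = 2 - 2g - b
= 2 - 2*48 - 6
= 2 - 96 - 6 = -100

-100


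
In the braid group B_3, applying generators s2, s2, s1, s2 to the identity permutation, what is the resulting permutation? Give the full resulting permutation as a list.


Starting with identity [1, 2, 3].
Apply generators in sequence:
  After s2: [1, 3, 2]
  After s2: [1, 2, 3]
  After s1: [2, 1, 3]
  After s2: [2, 3, 1]
Final permutation: [2, 3, 1]

[2, 3, 1]


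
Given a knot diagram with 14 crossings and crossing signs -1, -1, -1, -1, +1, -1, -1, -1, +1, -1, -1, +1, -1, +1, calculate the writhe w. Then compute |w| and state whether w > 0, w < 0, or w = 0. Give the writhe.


Step 1: Count positive crossings (+1).
Positive crossings: 4
Step 2: Count negative crossings (-1).
Negative crossings: 10
Step 3: Writhe = (positive) - (negative)
w = 4 - 10 = -6
Step 4: |w| = 6, and w is negative

-6


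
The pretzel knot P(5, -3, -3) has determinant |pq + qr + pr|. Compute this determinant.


Step 1: Compute pq + qr + pr.
pq = 5*(-3) = -15
qr = (-3)*(-3) = 9
pr = 5*(-3) = -15
pq + qr + pr = -15 + 9 + (-15) = -21
Step 2: Take absolute value.
det(P(5,-3,-3)) = |-21| = 21

21


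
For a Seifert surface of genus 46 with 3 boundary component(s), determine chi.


chi = 2 - 2g - b
= 2 - 2*46 - 3
= 2 - 92 - 3 = -93

-93


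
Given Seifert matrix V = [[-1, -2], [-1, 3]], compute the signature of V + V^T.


Step 1: V + V^T = [[-2, -3], [-3, 6]]
Step 2: trace = 4, det = -21
Step 3: Discriminant = 4^2 - 4*(-21) = 100
Step 4: Eigenvalues: 7, -3
Step 5: Signature = (# positive eigenvalues) - (# negative eigenvalues) = 0

0


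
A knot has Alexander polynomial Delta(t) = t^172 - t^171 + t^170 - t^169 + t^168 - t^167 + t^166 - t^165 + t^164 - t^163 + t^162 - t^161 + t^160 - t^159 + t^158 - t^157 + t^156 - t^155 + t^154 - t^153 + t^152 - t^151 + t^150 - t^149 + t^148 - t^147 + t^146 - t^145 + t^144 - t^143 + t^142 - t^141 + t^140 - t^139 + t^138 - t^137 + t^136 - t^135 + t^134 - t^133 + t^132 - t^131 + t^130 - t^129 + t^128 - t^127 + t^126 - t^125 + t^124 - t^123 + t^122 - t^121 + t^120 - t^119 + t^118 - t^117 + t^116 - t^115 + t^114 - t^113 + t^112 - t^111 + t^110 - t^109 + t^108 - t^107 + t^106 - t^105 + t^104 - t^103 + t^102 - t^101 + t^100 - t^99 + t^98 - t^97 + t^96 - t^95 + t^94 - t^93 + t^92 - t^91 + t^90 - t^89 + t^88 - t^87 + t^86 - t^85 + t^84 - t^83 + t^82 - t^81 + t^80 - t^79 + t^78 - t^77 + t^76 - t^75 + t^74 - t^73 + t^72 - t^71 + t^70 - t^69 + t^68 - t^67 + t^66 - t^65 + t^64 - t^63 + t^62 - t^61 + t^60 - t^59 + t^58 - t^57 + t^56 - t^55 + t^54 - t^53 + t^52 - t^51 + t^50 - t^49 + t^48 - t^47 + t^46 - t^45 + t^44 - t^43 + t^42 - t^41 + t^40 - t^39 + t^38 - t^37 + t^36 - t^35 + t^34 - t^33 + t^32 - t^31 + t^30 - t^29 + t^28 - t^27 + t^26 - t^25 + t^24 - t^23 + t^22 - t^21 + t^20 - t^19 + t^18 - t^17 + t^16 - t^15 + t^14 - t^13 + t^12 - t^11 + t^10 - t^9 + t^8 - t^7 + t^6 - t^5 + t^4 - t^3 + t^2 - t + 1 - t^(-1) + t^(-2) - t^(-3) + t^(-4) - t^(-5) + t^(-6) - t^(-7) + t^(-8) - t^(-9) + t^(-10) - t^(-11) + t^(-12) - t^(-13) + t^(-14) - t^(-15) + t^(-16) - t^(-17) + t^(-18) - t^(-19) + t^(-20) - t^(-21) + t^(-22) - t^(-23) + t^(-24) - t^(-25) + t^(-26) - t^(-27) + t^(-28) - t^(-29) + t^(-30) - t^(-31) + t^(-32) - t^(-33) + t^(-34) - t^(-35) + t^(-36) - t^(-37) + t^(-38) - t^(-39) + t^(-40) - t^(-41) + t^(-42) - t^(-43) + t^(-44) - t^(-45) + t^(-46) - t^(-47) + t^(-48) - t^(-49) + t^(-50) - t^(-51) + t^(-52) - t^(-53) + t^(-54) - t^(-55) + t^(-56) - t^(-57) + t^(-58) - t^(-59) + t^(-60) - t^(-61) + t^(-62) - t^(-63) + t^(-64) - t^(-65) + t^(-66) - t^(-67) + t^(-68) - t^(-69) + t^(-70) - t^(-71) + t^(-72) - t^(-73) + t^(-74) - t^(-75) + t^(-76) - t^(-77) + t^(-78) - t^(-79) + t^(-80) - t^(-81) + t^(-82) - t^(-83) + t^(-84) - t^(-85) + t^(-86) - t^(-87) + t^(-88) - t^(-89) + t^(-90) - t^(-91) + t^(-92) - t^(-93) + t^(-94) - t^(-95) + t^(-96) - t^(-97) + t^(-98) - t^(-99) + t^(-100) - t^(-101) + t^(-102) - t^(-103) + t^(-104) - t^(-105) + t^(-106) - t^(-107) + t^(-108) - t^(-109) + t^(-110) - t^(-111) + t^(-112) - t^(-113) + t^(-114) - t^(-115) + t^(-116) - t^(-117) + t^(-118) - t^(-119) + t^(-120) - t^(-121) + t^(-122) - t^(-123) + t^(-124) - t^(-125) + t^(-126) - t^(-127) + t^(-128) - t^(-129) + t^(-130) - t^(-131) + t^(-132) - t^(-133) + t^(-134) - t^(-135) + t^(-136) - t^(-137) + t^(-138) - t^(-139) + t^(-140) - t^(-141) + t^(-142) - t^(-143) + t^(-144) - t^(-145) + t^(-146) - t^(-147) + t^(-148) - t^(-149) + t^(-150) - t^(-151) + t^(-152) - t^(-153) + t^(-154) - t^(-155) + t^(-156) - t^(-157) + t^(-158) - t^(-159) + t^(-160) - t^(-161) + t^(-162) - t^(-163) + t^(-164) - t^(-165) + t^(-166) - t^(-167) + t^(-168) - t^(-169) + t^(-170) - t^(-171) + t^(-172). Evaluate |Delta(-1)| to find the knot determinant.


Step 1: The polynomial has 345 terms with alternating signs, exponents from 172 down to -172.
Step 2: Substitute t = -1. The i-th term has coefficient (-1)^i and exponent (m-i),
  so its value is (-1)^i * (-1)^(m-i) = (-1)^m = 1 for every i.
Step 3: All 345 terms equal 1, so Delta(-1) = 345 * (1) = 345
Step 4: |Delta(-1)| = 345

345


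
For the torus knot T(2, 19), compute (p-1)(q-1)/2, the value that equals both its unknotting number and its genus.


For a torus knot T(p,q), both the unknotting number and genus equal (p-1)(q-1)/2.
= (2-1)(19-1)/2
= 1*18/2
= 18/2 = 9

9


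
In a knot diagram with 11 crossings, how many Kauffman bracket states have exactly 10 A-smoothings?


We choose which 10 of 11 crossings get A-smoothings.
C(11, 10) = 11! / (10! * 1!)
= 11

11


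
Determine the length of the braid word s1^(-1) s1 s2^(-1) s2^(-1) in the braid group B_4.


The word length counts the number of generators (including inverses).
Listing each generator: s1^(-1), s1, s2^(-1), s2^(-1)
There are 4 generators in this braid word.

4


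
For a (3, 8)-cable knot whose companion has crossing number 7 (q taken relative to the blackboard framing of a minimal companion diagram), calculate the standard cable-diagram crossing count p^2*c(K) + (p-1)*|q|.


Step 1: Each of the c(K) crossings of the companion diagram becomes p*p = p^2 crossings among the p parallel strands, and each of the |q| twists s_1 s_2 ... s_(p-1) adds (p-1) crossings.
  Crossings = p^2 * c(K) + (p-1)*|q|
Step 2: = 3^2 * 7 + (3-1)*8
Step 3: = 9*7 + 2*8
Step 4: = 63 + 16 = 79

79


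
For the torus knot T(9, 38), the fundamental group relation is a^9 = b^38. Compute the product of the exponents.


The relation is a^9 = b^38.
Product of exponents = 9 * 38
= 342

342


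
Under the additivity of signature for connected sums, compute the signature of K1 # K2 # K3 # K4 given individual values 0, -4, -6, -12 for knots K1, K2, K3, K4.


The signature is additive under connected sum.
signature(K1 # K2 # K3 # K4) = (0) + (-4) + (-6) + (-12)
= -22

-22


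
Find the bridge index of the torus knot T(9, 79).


The bridge number of T(p,q) is min(p,q).
min(9, 79) = 9

9


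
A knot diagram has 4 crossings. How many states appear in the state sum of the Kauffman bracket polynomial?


Each crossing contributes 2 choices (A-smoothing or B-smoothing).
Total states = 2^4 = 16

16


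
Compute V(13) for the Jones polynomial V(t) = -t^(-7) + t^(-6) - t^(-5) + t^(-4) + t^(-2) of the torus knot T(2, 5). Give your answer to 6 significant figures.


Substituting t = 13 into V(t) = -t^(-7) + t^(-6) - t^(-5) + t^(-4) + t^(-2):
  (-)t^(-7) = -1.59366e-08
  (+)t^(-6) = 2.07176e-07
  (-)t^(-5) = -2.69329e-06
  (+)t^(-4) = 3.50128e-05
  (+)t^(-2) = 0.00591716
Sum = (-1.59366e-08) + (2.07176e-07) + (-2.69329e-06) + (3.50128e-05) + (0.00591716)
= 0.005949670492
Rounded to 6 significant figures: 0.00594967

0.00594967


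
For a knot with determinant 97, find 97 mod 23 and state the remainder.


Step 1: A knot is p-colorable if and only if p divides its determinant.
Step 2: Compute 97 mod 23.
97 = 4 * 23 + 5
Step 3: 97 mod 23 = 5
Step 4: The knot is 23-colorable: no

5


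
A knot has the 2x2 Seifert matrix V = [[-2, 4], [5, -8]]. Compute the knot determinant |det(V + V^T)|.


Step 1: Form V + V^T where V = [[-2, 4], [5, -8]]
  V^T = [[-2, 5], [4, -8]]
  V + V^T = [[-4, 9], [9, -16]]
Step 2: det(V + V^T) = (-4)*(-16) - 9*9
  = 64 - 81 = -17
Step 3: Knot determinant = |det(V + V^T)| = |-17| = 17

17


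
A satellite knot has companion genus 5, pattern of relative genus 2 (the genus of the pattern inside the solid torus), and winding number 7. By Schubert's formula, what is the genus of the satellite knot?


Schubert: g(satellite) = g_rel(pattern) + |winding| * g(companion),
where g_rel(pattern) is the genus of the pattern relative to the solid torus.
= 2 + 7 * 5
= 2 + 35 = 37

37


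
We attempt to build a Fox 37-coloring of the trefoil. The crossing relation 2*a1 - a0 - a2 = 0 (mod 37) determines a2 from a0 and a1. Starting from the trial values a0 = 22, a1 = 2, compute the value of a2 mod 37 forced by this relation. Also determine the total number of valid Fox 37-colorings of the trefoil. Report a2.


Step 1: Apply the given crossing relation 2*a1 - a0 - a2 = 0 (mod 37).
  a2 = 2*a1 - a0 mod 37
  a2 = 2*2 - 22 mod 37
  a2 = 4 - 22 mod 37
  a2 = -18 mod 37 = 19
Step 2: The trefoil has determinant 3.
  Number of Fox p-colorings (p prime) is p^2 if p = 3, else p.
  Since 37 does not divide 3, only trivial (constant) colorings exist.
  (So the trial a0 = 22, a1 = 2 with a0 != a1 does NOT extend to a valid coloring of the whole trefoil: the other two crossing relations require 3*(a1 - a0) = 0 (mod 37), which fails.)
  Total colorings = 37
Step 3: a2 = 19, total Fox 37-colorings = 37

19


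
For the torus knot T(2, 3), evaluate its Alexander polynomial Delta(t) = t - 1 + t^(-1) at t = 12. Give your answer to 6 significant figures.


Substituting t = 12 into Delta(t) = t - 1 + t^(-1):
Term values: (12) + (-1) + (0.0833333)
Sum = 11.08333333
Rounded to 6 significant figures: 11.0833

11.0833


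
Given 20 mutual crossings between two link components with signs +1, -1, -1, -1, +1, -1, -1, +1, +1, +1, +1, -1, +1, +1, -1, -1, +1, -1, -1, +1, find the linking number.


Step 1: Count positive crossings: 10
Step 2: Count negative crossings: 10
Step 3: Sum of signs = 10 - 10 = 0
Step 4: Linking number = sum/2 = 0/2 = 0

0


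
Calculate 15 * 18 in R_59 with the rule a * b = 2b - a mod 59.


15 * 18 = 2*18 - 15 mod 59
= 36 - 15 mod 59
= 21 mod 59 = 21

21


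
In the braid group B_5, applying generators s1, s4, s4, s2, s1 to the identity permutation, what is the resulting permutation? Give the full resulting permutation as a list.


Starting with identity [1, 2, 3, 4, 5].
Apply generators in sequence:
  After s1: [2, 1, 3, 4, 5]
  After s4: [2, 1, 3, 5, 4]
  After s4: [2, 1, 3, 4, 5]
  After s2: [2, 3, 1, 4, 5]
  After s1: [3, 2, 1, 4, 5]
Final permutation: [3, 2, 1, 4, 5]

[3, 2, 1, 4, 5]


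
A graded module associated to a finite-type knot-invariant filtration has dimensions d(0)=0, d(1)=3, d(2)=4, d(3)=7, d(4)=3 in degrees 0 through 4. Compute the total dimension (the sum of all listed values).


Total dimension = d(0) + d(1) + ... + d(4)
= 0 + 3 + 4 + 7 + 3
= 17

17


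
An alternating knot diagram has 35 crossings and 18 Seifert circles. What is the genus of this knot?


For alternating knots, g = (c - s + 1)/2.
= (35 - 18 + 1)/2
= 18/2 = 9

9


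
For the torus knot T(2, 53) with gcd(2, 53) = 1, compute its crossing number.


For a torus knot T(p, q) with gcd(p,q)=1,
the crossing number is min(p*(q-1), q*(p-1)).
p*(q-1) = 2*52 = 104
q*(p-1) = 53*1 = 53
min(104, 53) = 53

53


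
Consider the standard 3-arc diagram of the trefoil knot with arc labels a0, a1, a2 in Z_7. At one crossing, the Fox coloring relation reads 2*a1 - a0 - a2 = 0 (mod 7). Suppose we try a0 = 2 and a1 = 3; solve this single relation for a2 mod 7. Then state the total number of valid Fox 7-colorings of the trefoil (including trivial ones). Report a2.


Step 1: Apply the given crossing relation 2*a1 - a0 - a2 = 0 (mod 7).
  a2 = 2*a1 - a0 mod 7
  a2 = 2*3 - 2 mod 7
  a2 = 6 - 2 mod 7
  a2 = 4 mod 7 = 4
Step 2: The trefoil has determinant 3.
  Number of Fox p-colorings (p prime) is p^2 if p = 3, else p.
  Since 7 does not divide 3, only trivial (constant) colorings exist.
  (So the trial a0 = 2, a1 = 3 with a0 != a1 does NOT extend to a valid coloring of the whole trefoil: the other two crossing relations require 3*(a1 - a0) = 0 (mod 7), which fails.)
  Total colorings = 7
Step 3: a2 = 4, total Fox 7-colorings = 7

4


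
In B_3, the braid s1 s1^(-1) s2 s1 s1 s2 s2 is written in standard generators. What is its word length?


The word length counts the number of generators (including inverses).
Listing each generator: s1, s1^(-1), s2, s1, s1, s2, s2
There are 7 generators in this braid word.

7


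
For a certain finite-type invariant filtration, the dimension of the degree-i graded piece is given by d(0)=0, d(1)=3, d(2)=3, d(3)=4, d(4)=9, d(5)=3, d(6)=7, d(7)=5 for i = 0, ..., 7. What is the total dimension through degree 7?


Total dimension = d(0) + d(1) + ... + d(7)
= 0 + 3 + 3 + 4 + 9 + 3 + 7 + 5
= 34

34


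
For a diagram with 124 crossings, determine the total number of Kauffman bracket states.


Each crossing contributes 2 choices (A-smoothing or B-smoothing).
Total states = 2^124 = 21267647932558653966460912964485513216

21267647932558653966460912964485513216


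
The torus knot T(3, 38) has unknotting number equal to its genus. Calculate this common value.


For a torus knot T(p,q), both the unknotting number and genus equal (p-1)(q-1)/2.
= (3-1)(38-1)/2
= 2*37/2
= 74/2 = 37

37


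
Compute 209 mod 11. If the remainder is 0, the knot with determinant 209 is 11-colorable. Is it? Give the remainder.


Step 1: A knot is p-colorable if and only if p divides its determinant.
Step 2: Compute 209 mod 11.
209 = 19 * 11 + 0
Step 3: 209 mod 11 = 0
Step 4: The knot is 11-colorable: yes

0


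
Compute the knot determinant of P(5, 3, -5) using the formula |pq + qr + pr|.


Step 1: Compute pq + qr + pr.
pq = 5*3 = 15
qr = 3*(-5) = -15
pr = 5*(-5) = -25
pq + qr + pr = 15 + (-15) + (-25) = -25
Step 2: Take absolute value.
det(P(5,3,-5)) = |-25| = 25

25


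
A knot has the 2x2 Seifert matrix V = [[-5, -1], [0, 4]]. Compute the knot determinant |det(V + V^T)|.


Step 1: Form V + V^T where V = [[-5, -1], [0, 4]]
  V^T = [[-5, 0], [-1, 4]]
  V + V^T = [[-10, -1], [-1, 8]]
Step 2: det(V + V^T) = (-10)*8 - (-1)*(-1)
  = -80 - 1 = -81
Step 3: Knot determinant = |det(V + V^T)| = |-81| = 81

81
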